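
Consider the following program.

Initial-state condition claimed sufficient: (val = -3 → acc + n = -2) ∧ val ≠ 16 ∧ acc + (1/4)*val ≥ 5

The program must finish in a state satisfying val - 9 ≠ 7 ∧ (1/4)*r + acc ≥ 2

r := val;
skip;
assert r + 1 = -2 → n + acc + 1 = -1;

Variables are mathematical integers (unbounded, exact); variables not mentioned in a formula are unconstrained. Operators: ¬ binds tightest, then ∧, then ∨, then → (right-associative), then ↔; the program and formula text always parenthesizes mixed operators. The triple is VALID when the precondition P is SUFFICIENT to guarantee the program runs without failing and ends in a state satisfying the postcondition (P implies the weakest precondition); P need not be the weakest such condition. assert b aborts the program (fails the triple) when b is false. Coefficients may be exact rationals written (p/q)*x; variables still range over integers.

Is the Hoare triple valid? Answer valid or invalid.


Working backward. After the program, the postcondition val - 9 ≠ 7 ∧ (1/4)*r + acc ≥ 2 must hold; in canonical form it is val ≠ 16 ∧ acc + (1/4)*r ≥ 2.
Before assert r + 1 = -2 → n + acc + 1 = -1: (r = -3 → acc + n = -2) ∧ val ≠ 16 ∧ acc + (1/4)*r ≥ 2
Before skip: (r = -3 → acc + n = -2) ∧ val ≠ 16 ∧ acc + (1/4)*r ≥ 2
Before r := val: (val = -3 → acc + n = -2) ∧ val ≠ 16 ∧ acc + (1/4)*val ≥ 2
The weakest precondition is (val = -3 → acc + n = -2) ∧ val ≠ 16 ∧ acc + (1/4)*val ≥ 2.
Check whether (val = -3 → acc + n = -2) ∧ val ≠ 16 ∧ acc + (1/4)*val ≥ 5 implies it.
Every state satisfying the precondition satisfies the weakest precondition: the implication holds.
Answer: valid


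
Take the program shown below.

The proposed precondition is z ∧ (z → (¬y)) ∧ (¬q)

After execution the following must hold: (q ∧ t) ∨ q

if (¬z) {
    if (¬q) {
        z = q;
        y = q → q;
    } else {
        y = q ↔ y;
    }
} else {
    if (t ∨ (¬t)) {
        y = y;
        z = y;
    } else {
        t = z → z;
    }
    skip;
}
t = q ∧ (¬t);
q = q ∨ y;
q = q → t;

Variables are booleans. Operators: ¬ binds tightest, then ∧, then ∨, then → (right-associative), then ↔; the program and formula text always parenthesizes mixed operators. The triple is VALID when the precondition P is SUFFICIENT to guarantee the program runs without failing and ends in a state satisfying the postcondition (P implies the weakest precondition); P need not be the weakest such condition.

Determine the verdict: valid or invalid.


Working backward. After the program, (q ∧ t) ∨ q must hold.
Before q := q → t: ((q → t) ∧ t) ∨ (q → t)
Before q := q ∨ y: (((q ∨ y) → t) ∧ t) ∨ ((q ∨ y) → t)
Before t := q ∧ (¬t): (((q ∨ y) → (q ∧ (¬t))) ∧ q ∧ (¬t)) ∨ ((q ∨ y) → (q ∧ (¬t)))
Then branch requires ((¬q) → (q ∧ (¬t))) ∧ (q → ((((q ∨ (q ↔ y)) → (q ∧ (¬t))) ∧ q ∧ (¬t)) ∨ ((q ∨ (q ↔ y)) → (q ∧ (¬t))))); else branch requires (((q ∨ y) → (q ∧ (¬t))) ∧ q ∧ (¬t)) ∨ ((q ∨ y) → (q ∧ (¬t))).
Before the if: ((¬z) → (((¬q) → (q ∧ (¬t))) ∧ (q → ((((q ∨ (q ↔ y)) → (q ∧ (¬t))) ∧ q ∧ (¬t)) ∨ ((q ∨ (q ↔ y)) → (q ∧ (¬t))))))) ∧ (z → ((((q ∨ y) → (q ∧ (¬t))) ∧ q ∧ (¬t)) ∨ ((q ∨ y) → (q ∧ (¬t)))))
The weakest precondition is ((¬z) → (((¬q) → (q ∧ (¬t))) ∧ (q → ((((q ∨ (q ↔ y)) → (q ∧ (¬t))) ∧ q ∧ (¬t)) ∨ ((q ∨ (q ↔ y)) → (q ∧ (¬t))))))) ∧ (z → ((((q ∨ y) → (q ∧ (¬t))) ∧ q ∧ (¬t)) ∨ ((q ∨ y) → (q ∧ (¬t))))).
Check whether z ∧ (z → (¬y)) ∧ (¬q) implies it.
Every state satisfying the precondition satisfies the weakest precondition: the implication holds.
Answer: valid


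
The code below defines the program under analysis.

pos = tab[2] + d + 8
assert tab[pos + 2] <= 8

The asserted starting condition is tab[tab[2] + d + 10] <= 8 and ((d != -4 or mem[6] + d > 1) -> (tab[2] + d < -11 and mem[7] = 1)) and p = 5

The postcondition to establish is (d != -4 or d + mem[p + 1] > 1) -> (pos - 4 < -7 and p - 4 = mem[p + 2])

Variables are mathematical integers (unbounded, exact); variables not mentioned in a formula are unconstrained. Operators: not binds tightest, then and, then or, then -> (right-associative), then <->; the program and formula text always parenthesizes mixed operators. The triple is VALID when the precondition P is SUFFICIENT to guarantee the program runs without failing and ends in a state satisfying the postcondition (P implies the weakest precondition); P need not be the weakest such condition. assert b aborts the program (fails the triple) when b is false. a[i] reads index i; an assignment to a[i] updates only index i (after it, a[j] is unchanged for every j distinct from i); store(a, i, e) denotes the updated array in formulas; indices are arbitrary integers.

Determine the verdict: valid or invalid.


Working backward. After the program, the postcondition (d != -4 or d + mem[p + 1] > 1) -> (pos - 4 < -7 and p - 4 = mem[p + 2]) must hold; in canonical form it is (d != -4 or mem[p + 1] + d > 1) -> (pos < -3 and p = mem[p + 2] + 4).
Before assert tab[pos + 2] <= 8: tab[pos + 2] <= 8 and ((d != -4 or mem[p + 1] + d > 1) -> (pos < -3 and p = mem[p + 2] + 4))
Before pos := tab[2] + d + 8: tab[tab[2] + d + 10] <= 8 and ((d != -4 or mem[p + 1] + d > 1) -> (tab[2] + d < -11 and p = mem[p + 2] + 4))
The weakest precondition is tab[tab[2] + d + 10] <= 8 and ((d != -4 or mem[p + 1] + d > 1) -> (tab[2] + d < -11 and p = mem[p + 2] + 4)).
Check whether tab[tab[2] + d + 10] <= 8 and ((d != -4 or mem[6] + d > 1) -> (tab[2] + d < -11 and mem[7] = 1)) and p = 5 implies it.
Every state satisfying the precondition satisfies the weakest precondition: the implication holds.
Answer: valid


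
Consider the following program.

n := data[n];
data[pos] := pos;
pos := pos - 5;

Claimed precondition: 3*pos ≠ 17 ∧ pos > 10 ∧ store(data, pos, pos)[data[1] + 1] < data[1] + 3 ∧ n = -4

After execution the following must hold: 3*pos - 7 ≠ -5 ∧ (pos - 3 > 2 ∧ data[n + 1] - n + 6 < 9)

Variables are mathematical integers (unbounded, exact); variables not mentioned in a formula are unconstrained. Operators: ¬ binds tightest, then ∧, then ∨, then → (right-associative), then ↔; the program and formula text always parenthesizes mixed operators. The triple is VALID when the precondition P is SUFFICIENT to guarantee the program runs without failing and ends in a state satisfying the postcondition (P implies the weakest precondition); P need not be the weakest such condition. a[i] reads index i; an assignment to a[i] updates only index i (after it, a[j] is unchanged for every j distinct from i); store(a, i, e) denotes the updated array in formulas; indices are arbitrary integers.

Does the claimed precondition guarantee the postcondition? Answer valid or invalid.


Working backward. After the program, the postcondition 3*pos - 7 ≠ -5 ∧ (pos - 3 > 2 ∧ data[n + 1] - n + 6 < 9) must hold; in canonical form it is 3*pos ≠ 2 ∧ pos > 5 ∧ data[n + 1] < n + 3.
Before pos := pos - 5: 3*pos ≠ 17 ∧ pos > 10 ∧ data[n + 1] < n + 3
Before data[pos] := pos: 3*pos ≠ 17 ∧ pos > 10 ∧ store(data, pos, pos)[n + 1] < n + 3
Before n := data[n]: 3*pos ≠ 17 ∧ pos > 10 ∧ store(data, pos, pos)[data[n] + 1] < data[n] + 3
The weakest precondition is 3*pos ≠ 17 ∧ pos > 10 ∧ store(data, pos, pos)[data[n] + 1] < data[n] + 3.
Check whether 3*pos ≠ 17 ∧ pos > 10 ∧ store(data, pos, pos)[data[1] + 1] < data[1] + 3 ∧ n = -4 implies it.
Countermodel: at the initial state data = {[-6515] = -6513, [-4] = -6516, [1] = 6, [7] = -15521, [11] = 2, elsewhere 2}, n = -4, pos = 11, the precondition holds but the weakest precondition fails.
Answer: invalid


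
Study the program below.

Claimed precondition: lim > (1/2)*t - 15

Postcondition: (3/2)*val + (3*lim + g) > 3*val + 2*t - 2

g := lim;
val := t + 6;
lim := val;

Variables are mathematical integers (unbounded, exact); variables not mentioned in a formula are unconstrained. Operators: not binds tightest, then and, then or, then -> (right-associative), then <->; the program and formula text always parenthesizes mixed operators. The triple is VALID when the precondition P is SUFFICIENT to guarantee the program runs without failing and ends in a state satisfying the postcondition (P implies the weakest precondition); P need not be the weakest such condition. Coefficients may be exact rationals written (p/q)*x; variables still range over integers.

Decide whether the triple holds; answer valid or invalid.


Working backward. After the program, the postcondition (3/2)*val + (3*lim + g) > 3*val + 2*t - 2 must hold; in canonical form it is g + 3*lim > 2*t + (3/2)*val - 2.
Before lim := val: g + (3/2)*val > 2*t - 2
Before val := t + 6: g > (1/2)*t - 11
Before g := lim: lim > (1/2)*t - 11
The weakest precondition is lim > (1/2)*t - 11.
Check whether lim > (1/2)*t - 15 implies it.
Countermodel: at the initial state lim = -11, t = 0, the precondition holds but the weakest precondition fails.
Answer: invalid


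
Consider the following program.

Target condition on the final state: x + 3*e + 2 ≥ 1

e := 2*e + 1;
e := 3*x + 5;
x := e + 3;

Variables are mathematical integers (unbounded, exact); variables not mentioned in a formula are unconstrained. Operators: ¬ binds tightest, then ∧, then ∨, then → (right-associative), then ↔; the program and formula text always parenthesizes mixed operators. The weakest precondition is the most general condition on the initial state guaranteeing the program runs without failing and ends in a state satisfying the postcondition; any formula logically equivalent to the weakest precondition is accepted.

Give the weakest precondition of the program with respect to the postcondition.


Working backward. After the program, the postcondition x + 3*e + 2 ≥ 1 must hold; in canonical form it is 3*e + x ≥ -1.
Before x := e + 3: 4*e ≥ -4
Before e := 3*x + 5: 12*x ≥ -24
Before e := 2*e + 1: 12*x ≥ -24
Answer: WP = 12*x ≥ -24


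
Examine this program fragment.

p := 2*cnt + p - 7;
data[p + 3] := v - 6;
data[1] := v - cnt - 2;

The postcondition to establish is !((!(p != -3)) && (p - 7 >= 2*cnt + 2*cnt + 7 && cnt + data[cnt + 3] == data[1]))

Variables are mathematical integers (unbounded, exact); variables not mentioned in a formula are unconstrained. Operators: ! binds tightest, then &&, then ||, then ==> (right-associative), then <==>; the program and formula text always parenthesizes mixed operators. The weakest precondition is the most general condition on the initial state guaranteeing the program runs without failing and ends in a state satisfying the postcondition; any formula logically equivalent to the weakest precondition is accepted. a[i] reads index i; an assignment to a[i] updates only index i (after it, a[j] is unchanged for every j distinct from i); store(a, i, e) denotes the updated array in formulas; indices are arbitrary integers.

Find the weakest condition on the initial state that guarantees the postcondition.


Working backward. After the program, the postcondition !((!(p != -3)) && (p - 7 >= 2*cnt + 2*cnt + 7 && cnt + data[cnt + 3] == data[1])) must hold; in canonical form it is !((!(p != -3)) && p >= 4*cnt + 14 && data[cnt + 3] + cnt == data[1]).
Before data[1] := v - cnt - 2: !((!(p != -3)) && p >= 4*cnt + 14 && store(data, 1, -cnt + v - 2)[cnt + 3] + 2*cnt == v - 2)
Before data[p + 3] := v - 6: !((!(p != -3)) && p >= 4*cnt + 14 && store(store(data, p + 3, v - 6), 1, -cnt + v - 2)[cnt + 3] + 2*cnt == v - 2)
Before p := 2*cnt + p - 7: !((!(2*cnt + p != 4)) && p >= 2*cnt + 21 && store(store(data, 2*cnt + p - 4, v - 6), 1, -cnt + v - 2)[cnt + 3] + 2*cnt == v - 2)
Answer: WP = !((!(2*cnt + p != 4)) && p >= 2*cnt + 21 && store(store(data, 2*cnt + p - 4, v - 6), 1, -cnt + v - 2)[cnt + 3] + 2*cnt == v - 2)


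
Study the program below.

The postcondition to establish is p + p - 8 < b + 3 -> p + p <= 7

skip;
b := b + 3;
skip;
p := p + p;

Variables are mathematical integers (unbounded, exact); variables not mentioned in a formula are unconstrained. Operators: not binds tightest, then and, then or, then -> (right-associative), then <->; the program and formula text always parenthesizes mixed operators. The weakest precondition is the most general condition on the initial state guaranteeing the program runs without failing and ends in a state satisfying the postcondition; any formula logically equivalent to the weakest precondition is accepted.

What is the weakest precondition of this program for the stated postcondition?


Working backward. After the program, the postcondition p + p - 8 < b + 3 -> p + p <= 7 must hold; in canonical form it is 2*p < b + 11 -> 2*p <= 7.
Before p := p + p: 4*p < b + 11 -> 4*p <= 7
Before skip: 4*p < b + 11 -> 4*p <= 7
Before b := b + 3: 4*p < b + 14 -> 4*p <= 7
Before skip: 4*p < b + 14 -> 4*p <= 7
Answer: WP = 4*p < b + 14 -> 4*p <= 7


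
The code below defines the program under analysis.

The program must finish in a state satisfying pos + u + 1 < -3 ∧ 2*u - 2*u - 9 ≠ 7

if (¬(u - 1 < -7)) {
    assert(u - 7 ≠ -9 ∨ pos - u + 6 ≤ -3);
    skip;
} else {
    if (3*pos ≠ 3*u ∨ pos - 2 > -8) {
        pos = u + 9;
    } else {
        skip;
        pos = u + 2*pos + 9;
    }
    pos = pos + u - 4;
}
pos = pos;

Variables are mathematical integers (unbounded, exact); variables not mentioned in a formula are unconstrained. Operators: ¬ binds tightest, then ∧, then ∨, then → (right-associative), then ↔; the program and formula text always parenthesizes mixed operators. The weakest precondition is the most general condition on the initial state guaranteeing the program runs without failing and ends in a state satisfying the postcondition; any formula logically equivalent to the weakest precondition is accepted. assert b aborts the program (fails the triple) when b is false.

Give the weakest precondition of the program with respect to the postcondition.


Working backward. After the program, the postcondition pos + u + 1 < -3 ∧ 2*u - 2*u - 9 ≠ 7 must hold; in canonical form it is pos + u < -4.
Before pos := pos: pos + u < -4
Then branch requires (u ≠ -2 ∨ pos ≤ u - 9) ∧ pos + u < -4; else branch requires ((3*pos ≠ 3*u ∨ pos > -6) → 3*u < -9) ∧ ((¬(3*pos ≠ 3*u ∨ pos > -6)) → 2*pos + 3*u < -9).
Before the if: ((¬(u < -6)) → ((u ≠ -2 ∨ pos ≤ u - 9) ∧ pos + u < -4)) ∧ (u < -6 → (((3*pos ≠ 3*u ∨ pos > -6) → 3*u < -9) ∧ ((¬(3*pos ≠ 3*u ∨ pos > -6)) → 2*pos + 3*u < -9)))
Answer: WP = ((¬(u < -6)) → ((u ≠ -2 ∨ pos ≤ u - 9) ∧ pos + u < -4)) ∧ (u < -6 → (((3*pos ≠ 3*u ∨ pos > -6) → 3*u < -9) ∧ ((¬(3*pos ≠ 3*u ∨ pos > -6)) → 2*pos + 3*u < -9)))


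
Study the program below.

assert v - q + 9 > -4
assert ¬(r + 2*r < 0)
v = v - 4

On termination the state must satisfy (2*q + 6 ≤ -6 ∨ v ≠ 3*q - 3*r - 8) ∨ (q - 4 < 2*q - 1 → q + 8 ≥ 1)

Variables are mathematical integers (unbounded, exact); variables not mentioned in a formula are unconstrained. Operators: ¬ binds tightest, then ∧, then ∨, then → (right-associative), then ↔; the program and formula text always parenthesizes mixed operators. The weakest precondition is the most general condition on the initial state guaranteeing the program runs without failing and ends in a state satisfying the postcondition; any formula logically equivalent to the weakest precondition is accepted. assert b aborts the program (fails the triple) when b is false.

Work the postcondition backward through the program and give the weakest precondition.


Working backward. After the program, the postcondition (2*q + 6 ≤ -6 ∨ v ≠ 3*q - 3*r - 8) ∨ (q - 4 < 2*q - 1 → q + 8 ≥ 1) must hold; in canonical form it is 2*q ≤ -12 ∨ 3*r + v ≠ 3*q - 8 ∨ (q > -3 → q ≥ -7).
Before v := v - 4: 2*q ≤ -12 ∨ 3*r + v ≠ 3*q - 4 ∨ (q > -3 → q ≥ -7)
Before assert ¬(r + 2*r < 0): (¬(3*r < 0)) ∧ (2*q ≤ -12 ∨ 3*r + v ≠ 3*q - 4 ∨ (q > -3 → q ≥ -7))
Before assert v - q + 9 > -4: v > q - 13 ∧ (¬(3*r < 0)) ∧ (2*q ≤ -12 ∨ 3*r + v ≠ 3*q - 4 ∨ (q > -3 → q ≥ -7))
Answer: WP = v > q - 13 ∧ (¬(3*r < 0)) ∧ (2*q ≤ -12 ∨ 3*r + v ≠ 3*q - 4 ∨ (q > -3 → q ≥ -7))


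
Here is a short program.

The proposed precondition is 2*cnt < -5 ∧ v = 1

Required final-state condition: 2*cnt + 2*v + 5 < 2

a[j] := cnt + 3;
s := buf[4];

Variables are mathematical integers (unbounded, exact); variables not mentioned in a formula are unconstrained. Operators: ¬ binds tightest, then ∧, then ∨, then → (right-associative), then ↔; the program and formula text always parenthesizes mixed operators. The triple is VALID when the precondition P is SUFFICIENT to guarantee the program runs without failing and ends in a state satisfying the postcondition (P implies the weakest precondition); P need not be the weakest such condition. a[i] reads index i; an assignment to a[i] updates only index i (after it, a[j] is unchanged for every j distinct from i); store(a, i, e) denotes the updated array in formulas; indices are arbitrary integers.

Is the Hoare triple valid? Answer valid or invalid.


Working backward. After the program, the postcondition 2*cnt + 2*v + 5 < 2 must hold; in canonical form it is 2*cnt + 2*v < -3.
Before s := buf[4]: 2*cnt + 2*v < -3
Before a[j] := cnt + 3: 2*cnt + 2*v < -3
The weakest precondition is 2*cnt + 2*v < -3.
Check whether 2*cnt < -5 ∧ v = 1 implies it.
Every state satisfying the precondition satisfies the weakest precondition: the implication holds.
Answer: valid


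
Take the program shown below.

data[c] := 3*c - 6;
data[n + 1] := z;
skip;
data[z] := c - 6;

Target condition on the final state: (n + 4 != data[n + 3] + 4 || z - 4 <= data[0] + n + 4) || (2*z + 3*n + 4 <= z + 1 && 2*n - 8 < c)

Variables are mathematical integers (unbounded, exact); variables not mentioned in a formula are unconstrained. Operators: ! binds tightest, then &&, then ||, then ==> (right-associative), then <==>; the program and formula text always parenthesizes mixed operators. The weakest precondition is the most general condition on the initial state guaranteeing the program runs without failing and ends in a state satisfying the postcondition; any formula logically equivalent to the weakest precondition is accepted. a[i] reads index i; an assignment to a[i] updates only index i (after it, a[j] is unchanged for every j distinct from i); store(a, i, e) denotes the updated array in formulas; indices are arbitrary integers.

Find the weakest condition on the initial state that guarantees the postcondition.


Working backward. After the program, the postcondition (n + 4 != data[n + 3] + 4 || z - 4 <= data[0] + n + 4) || (2*z + 3*n + 4 <= z + 1 && 2*n - 8 < c) must hold; in canonical form it is n != data[n + 3] || z <= data[0] + n + 8 || (3*n + z <= -3 && 2*n < c + 8).
Before data[z] := c - 6: n != store(data, z, c - 6)[n + 3] || z <= store(data, z, c - 6)[0] + n + 8 || (3*n + z <= -3 && 2*n < c + 8)
Before skip: n != store(data, z, c - 6)[n + 3] || z <= store(data, z, c - 6)[0] + n + 8 || (3*n + z <= -3 && 2*n < c + 8)
Before data[n + 1] := z: n != store(store(data, n + 1, z), z, c - 6)[n + 3] || z <= store(store(data, n + 1, z), z, c - 6)[0] + n + 8 || (3*n + z <= -3 && 2*n < c + 8)
Before data[c] := 3*c - 6: n != store(store(store(data, c, 3*c - 6), n + 1, z), z, c - 6)[n + 3] || z <= store(store(store(data, c, 3*c - 6), n + 1, z), z, c - 6)[0] + n + 8 || (3*n + z <= -3 && 2*n < c + 8)
Answer: WP = n != store(store(store(data, c, 3*c - 6), n + 1, z), z, c - 6)[n + 3] || z <= store(store(store(data, c, 3*c - 6), n + 1, z), z, c - 6)[0] + n + 8 || (3*n + z <= -3 && 2*n < c + 8)


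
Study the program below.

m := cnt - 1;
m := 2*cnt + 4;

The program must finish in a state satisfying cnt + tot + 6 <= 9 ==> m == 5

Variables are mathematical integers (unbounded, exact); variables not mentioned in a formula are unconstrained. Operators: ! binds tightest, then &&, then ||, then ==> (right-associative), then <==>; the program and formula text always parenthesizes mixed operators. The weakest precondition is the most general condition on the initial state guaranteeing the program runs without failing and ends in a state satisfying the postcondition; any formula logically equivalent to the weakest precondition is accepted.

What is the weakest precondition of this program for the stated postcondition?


Working backward. After the program, the postcondition cnt + tot + 6 <= 9 ==> m == 5 must hold; in canonical form it is cnt + tot <= 3 ==> m == 5.
Before m := 2*cnt + 4: cnt + tot <= 3 ==> 2*cnt == 1
Before m := cnt - 1: cnt + tot <= 3 ==> 2*cnt == 1
Answer: WP = cnt + tot <= 3 ==> 2*cnt == 1


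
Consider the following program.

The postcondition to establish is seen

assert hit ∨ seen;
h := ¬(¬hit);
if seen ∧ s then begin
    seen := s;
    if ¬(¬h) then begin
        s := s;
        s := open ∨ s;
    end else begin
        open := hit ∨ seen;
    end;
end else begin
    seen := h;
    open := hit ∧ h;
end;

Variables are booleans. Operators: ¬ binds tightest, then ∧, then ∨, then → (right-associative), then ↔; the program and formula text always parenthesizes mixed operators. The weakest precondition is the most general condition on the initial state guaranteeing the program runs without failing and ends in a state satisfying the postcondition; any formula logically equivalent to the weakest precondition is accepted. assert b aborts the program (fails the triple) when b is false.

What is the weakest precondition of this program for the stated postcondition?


Working backward. After the program, seen must hold.
Then branch requires (h → s) ∧ ((¬h) → s); else branch requires h.
Before the if: ((seen ∧ s) → ((h → s) ∧ ((¬h) → s))) ∧ ((¬(seen ∧ s)) → h)
Before h := ¬(¬hit): ((seen ∧ s) → ((hit → s) ∧ ((¬hit) → s))) ∧ ((¬(seen ∧ s)) → hit)
Before assert hit ∨ seen: (hit ∨ seen) ∧ ((seen ∧ s) → ((hit → s) ∧ ((¬hit) → s))) ∧ ((¬(seen ∧ s)) → hit)
Answer: WP = (hit ∨ seen) ∧ ((seen ∧ s) → ((hit → s) ∧ ((¬hit) → s))) ∧ ((¬(seen ∧ s)) → hit)


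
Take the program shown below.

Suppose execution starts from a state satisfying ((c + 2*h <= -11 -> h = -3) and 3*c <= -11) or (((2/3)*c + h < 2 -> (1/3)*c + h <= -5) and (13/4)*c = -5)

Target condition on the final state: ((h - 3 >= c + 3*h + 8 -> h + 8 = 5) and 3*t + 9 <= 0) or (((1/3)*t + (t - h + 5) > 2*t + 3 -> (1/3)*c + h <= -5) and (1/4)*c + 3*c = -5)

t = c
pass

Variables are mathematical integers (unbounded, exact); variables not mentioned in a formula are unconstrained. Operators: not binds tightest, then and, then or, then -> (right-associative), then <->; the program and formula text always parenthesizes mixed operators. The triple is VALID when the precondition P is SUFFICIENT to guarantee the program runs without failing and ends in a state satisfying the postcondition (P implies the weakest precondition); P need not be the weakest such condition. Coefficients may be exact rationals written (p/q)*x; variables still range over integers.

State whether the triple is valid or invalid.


Working backward. After the program, the postcondition ((h - 3 >= c + 3*h + 8 -> h + 8 = 5) and 3*t + 9 <= 0) or (((1/3)*t + (t - h + 5) > 2*t + 3 -> (1/3)*c + h <= -5) and (1/4)*c + 3*c = -5) must hold; in canonical form it is ((c + 2*h <= -11 -> h = -3) and 3*t <= -9) or ((h + (2/3)*t < 2 -> (1/3)*c + h <= -5) and (13/4)*c = -5).
Before skip: ((c + 2*h <= -11 -> h = -3) and 3*t <= -9) or ((h + (2/3)*t < 2 -> (1/3)*c + h <= -5) and (13/4)*c = -5)
Before t := c: ((c + 2*h <= -11 -> h = -3) and 3*c <= -9) or (((2/3)*c + h < 2 -> (1/3)*c + h <= -5) and (13/4)*c = -5)
The weakest precondition is ((c + 2*h <= -11 -> h = -3) and 3*c <= -9) or (((2/3)*c + h < 2 -> (1/3)*c + h <= -5) and (13/4)*c = -5).
Check whether ((c + 2*h <= -11 -> h = -3) and 3*c <= -11) or (((2/3)*c + h < 2 -> (1/3)*c + h <= -5) and (13/4)*c = -5) implies it.
Every state satisfying the precondition satisfies the weakest precondition: the implication holds.
Answer: valid


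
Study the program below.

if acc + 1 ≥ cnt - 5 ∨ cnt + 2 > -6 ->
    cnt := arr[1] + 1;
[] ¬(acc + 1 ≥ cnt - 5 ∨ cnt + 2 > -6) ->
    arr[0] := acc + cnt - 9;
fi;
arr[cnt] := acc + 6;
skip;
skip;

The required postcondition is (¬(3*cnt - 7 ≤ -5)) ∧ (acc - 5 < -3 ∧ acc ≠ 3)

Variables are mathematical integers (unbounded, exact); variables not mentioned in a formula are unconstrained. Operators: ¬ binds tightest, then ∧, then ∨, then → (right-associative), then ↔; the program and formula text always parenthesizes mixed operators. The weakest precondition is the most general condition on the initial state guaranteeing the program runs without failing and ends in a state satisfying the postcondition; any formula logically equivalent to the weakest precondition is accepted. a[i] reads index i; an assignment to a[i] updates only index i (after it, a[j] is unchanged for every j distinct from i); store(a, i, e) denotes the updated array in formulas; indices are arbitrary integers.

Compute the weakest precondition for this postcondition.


Working backward. After the program, the postcondition (¬(3*cnt - 7 ≤ -5)) ∧ (acc - 5 < -3 ∧ acc ≠ 3) must hold; in canonical form it is (¬(3*cnt ≤ 2)) ∧ acc < 2 ∧ acc ≠ 3.
Before skip: (¬(3*cnt ≤ 2)) ∧ acc < 2 ∧ acc ≠ 3
Before skip: (¬(3*cnt ≤ 2)) ∧ acc < 2 ∧ acc ≠ 3
Before arr[cnt] := acc + 6: (¬(3*cnt ≤ 2)) ∧ acc < 2 ∧ acc ≠ 3
Then branch requires (¬(3*arr[1] ≤ -1)) ∧ acc < 2 ∧ acc ≠ 3; else branch requires (¬(3*cnt ≤ 2)) ∧ acc < 2 ∧ acc ≠ 3.
Before the if: ((acc ≥ cnt - 6 ∨ cnt > -8) → ((¬(3*arr[1] ≤ -1)) ∧ acc < 2 ∧ acc ≠ 3)) ∧ ((¬(acc ≥ cnt - 6 ∨ cnt > -8)) → ((¬(3*cnt ≤ 2)) ∧ acc < 2 ∧ acc ≠ 3))
Answer: WP = ((acc ≥ cnt - 6 ∨ cnt > -8) → ((¬(3*arr[1] ≤ -1)) ∧ acc < 2 ∧ acc ≠ 3)) ∧ ((¬(acc ≥ cnt - 6 ∨ cnt > -8)) → ((¬(3*cnt ≤ 2)) ∧ acc < 2 ∧ acc ≠ 3))


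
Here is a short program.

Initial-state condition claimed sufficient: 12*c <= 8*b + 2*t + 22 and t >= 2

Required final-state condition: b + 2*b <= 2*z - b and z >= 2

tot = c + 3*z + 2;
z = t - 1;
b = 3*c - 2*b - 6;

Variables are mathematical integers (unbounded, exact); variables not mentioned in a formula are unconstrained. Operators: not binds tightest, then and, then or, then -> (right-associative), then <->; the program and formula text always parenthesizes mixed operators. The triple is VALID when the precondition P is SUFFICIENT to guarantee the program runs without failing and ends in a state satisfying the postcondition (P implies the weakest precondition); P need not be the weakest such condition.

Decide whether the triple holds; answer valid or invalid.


Working backward. After the program, the postcondition b + 2*b <= 2*z - b and z >= 2 must hold; in canonical form it is 4*b <= 2*z and z >= 2.
Before b := 3*c - 2*b - 6: 12*c <= 8*b + 2*z + 24 and z >= 2
Before z := t - 1: 12*c <= 8*b + 2*t + 22 and t >= 3
Before tot := c + 3*z + 2: 12*c <= 8*b + 2*t + 22 and t >= 3
The weakest precondition is 12*c <= 8*b + 2*t + 22 and t >= 3.
Check whether 12*c <= 8*b + 2*t + 22 and t >= 2 implies it.
Countermodel: at the initial state b = 0, c = 0, t = 2, the precondition holds but the weakest precondition fails.
Answer: invalid


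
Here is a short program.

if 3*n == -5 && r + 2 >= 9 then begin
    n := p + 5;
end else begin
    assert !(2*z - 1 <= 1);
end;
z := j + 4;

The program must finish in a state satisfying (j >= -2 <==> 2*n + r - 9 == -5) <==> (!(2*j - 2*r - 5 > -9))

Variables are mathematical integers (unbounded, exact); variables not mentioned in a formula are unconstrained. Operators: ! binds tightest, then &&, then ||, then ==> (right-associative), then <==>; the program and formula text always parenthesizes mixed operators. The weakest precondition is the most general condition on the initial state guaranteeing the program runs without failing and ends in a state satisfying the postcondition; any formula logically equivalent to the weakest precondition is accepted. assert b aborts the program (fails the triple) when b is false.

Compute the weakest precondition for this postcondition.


Working backward. After the program, the postcondition (j >= -2 <==> 2*n + r - 9 == -5) <==> (!(2*j - 2*r - 5 > -9)) must hold; in canonical form it is (j >= -2 <==> 2*n + r == 4) <==> (!(2*j > 2*r - 4)).
Before z := j + 4: (j >= -2 <==> 2*n + r == 4) <==> (!(2*j > 2*r - 4))
Then branch requires (j >= -2 <==> 2*p + r == -6) <==> (!(2*j > 2*r - 4)); else branch requires (!(2*z <= 2)) && ((j >= -2 <==> 2*n + r == 4) <==> (!(2*j > 2*r - 4))).
Before the if: ((3*n == -5 && r >= 7) ==> ((j >= -2 <==> 2*p + r == -6) <==> (!(2*j > 2*r - 4)))) && ((!(3*n == -5 && r >= 7)) ==> ((!(2*z <= 2)) && ((j >= -2 <==> 2*n + r == 4) <==> (!(2*j > 2*r - 4)))))
Answer: WP = ((3*n == -5 && r >= 7) ==> ((j >= -2 <==> 2*p + r == -6) <==> (!(2*j > 2*r - 4)))) && ((!(3*n == -5 && r >= 7)) ==> ((!(2*z <= 2)) && ((j >= -2 <==> 2*n + r == 4) <==> (!(2*j > 2*r - 4)))))


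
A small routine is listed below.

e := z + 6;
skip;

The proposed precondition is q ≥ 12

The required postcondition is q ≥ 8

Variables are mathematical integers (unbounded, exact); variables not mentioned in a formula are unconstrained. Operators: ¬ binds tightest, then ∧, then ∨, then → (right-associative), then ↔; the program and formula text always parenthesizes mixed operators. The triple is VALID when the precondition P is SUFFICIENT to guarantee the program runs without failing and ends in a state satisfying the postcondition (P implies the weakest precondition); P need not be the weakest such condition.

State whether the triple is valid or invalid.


Working backward. After the program, q ≥ 8 must hold.
Before skip: q ≥ 8
Before e := z + 6: q ≥ 8
The weakest precondition is q ≥ 8.
Check whether q ≥ 12 implies it.
Every state satisfying the precondition satisfies the weakest precondition: the implication holds.
Answer: valid


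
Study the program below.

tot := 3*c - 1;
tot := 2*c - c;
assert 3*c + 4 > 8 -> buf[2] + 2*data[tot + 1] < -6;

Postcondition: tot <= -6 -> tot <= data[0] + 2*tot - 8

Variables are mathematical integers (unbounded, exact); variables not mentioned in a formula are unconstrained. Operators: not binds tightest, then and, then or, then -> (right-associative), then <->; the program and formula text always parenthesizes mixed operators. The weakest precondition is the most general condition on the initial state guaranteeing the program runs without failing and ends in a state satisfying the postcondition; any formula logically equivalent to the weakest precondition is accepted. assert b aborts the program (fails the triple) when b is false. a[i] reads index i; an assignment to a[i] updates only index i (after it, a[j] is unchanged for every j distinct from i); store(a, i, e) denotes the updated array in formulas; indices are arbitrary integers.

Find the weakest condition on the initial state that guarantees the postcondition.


Working backward. After the program, the postcondition tot <= -6 -> tot <= data[0] + 2*tot - 8 must hold; in canonical form it is tot <= -6 -> data[0] + tot >= 8.
Before assert 3*c + 4 > 8 -> buf[2] + 2*data[tot + 1] < -6: (3*c > 4 -> buf[2] + 2*data[tot + 1] < -6) and (tot <= -6 -> data[0] + tot >= 8)
Before tot := 2*c - c: (3*c > 4 -> buf[2] + 2*data[c + 1] < -6) and (c <= -6 -> data[0] + c >= 8)
Before tot := 3*c - 1: (3*c > 4 -> buf[2] + 2*data[c + 1] < -6) and (c <= -6 -> data[0] + c >= 8)
Answer: WP = (3*c > 4 -> buf[2] + 2*data[c + 1] < -6) and (c <= -6 -> data[0] + c >= 8)


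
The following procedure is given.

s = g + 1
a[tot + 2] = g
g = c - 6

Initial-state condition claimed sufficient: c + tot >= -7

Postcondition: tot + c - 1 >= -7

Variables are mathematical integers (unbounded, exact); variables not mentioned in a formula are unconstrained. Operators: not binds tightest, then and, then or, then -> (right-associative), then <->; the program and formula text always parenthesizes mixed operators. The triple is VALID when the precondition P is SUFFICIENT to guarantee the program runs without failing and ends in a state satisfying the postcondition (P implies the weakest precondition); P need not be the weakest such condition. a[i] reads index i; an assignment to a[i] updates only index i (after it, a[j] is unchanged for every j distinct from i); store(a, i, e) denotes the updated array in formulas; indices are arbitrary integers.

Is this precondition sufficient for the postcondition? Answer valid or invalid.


Working backward. After the program, the postcondition tot + c - 1 >= -7 must hold; in canonical form it is c + tot >= -6.
Before g := c - 6: c + tot >= -6
Before a[tot + 2] := g: c + tot >= -6
Before s := g + 1: c + tot >= -6
The weakest precondition is c + tot >= -6.
Check whether c + tot >= -7 implies it.
Countermodel: at the initial state c = -7, tot = 0, the precondition holds but the weakest precondition fails.
Answer: invalid


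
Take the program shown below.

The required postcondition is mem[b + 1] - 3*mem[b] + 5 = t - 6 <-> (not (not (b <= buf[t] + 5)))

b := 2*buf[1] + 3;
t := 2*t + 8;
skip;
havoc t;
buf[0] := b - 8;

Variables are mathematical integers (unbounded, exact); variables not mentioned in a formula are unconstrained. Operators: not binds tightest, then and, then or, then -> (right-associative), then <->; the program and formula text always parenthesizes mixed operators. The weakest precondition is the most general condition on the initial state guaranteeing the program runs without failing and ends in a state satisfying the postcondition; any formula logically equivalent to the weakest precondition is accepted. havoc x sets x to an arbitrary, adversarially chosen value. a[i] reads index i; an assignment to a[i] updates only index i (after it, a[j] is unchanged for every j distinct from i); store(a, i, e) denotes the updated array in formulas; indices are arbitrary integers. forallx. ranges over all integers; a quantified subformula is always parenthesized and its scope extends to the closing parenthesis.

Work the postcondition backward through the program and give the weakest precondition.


Working backward. After the program, the postcondition mem[b + 1] - 3*mem[b] + 5 = t - 6 <-> (not (not (b <= buf[t] + 5))) must hold; in canonical form it is mem[b + 1] = 3*mem[b] + t - 11 <-> b <= buf[t] + 5.
Before buf[0] := b - 8: mem[b + 1] = 3*mem[b] + t - 11 <-> b <= store(buf, 0, b - 8)[t] + 5
Before havoc t: forall t_1. (mem[b + 1] = 3*mem[b] + t_1 - 11 <-> b <= store(buf, 0, b - 8)[t_1] + 5)
Before skip: forall t_1. (mem[b + 1] = 3*mem[b] + t_1 - 11 <-> b <= store(buf, 0, b - 8)[t_1] + 5)
Before t := 2*t + 8: forall t_1. (mem[b + 1] = 3*mem[b] + t_1 - 11 <-> b <= store(buf, 0, b - 8)[t_1] + 5)
Before b := 2*buf[1] + 3: forall t_1. (mem[2*buf[1] + 4] = 3*mem[2*buf[1] + 3] + t_1 - 11 <-> 2*buf[1] <= store(buf, 0, 2*buf[1] - 5)[t_1] + 2)
Answer: WP = forall t_1. (mem[2*buf[1] + 4] = 3*mem[2*buf[1] + 3] + t_1 - 11 <-> 2*buf[1] <= store(buf, 0, 2*buf[1] - 5)[t_1] + 2)


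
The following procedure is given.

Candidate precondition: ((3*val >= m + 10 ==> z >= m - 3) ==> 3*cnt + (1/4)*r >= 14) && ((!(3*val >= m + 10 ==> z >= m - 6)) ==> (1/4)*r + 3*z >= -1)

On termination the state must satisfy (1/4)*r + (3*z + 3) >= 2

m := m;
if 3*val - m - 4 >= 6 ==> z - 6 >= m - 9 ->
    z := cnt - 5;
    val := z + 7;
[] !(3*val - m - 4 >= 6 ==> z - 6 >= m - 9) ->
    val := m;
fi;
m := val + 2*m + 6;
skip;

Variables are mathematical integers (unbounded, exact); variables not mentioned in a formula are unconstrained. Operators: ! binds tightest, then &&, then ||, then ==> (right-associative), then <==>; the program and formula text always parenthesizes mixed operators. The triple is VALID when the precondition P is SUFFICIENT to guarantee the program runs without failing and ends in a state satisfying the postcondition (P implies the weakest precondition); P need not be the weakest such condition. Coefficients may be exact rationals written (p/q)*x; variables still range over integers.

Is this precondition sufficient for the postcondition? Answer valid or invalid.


Working backward. After the program, the postcondition (1/4)*r + (3*z + 3) >= 2 must hold; in canonical form it is (1/4)*r + 3*z >= -1.
Before skip: (1/4)*r + 3*z >= -1
Before m := val + 2*m + 6: (1/4)*r + 3*z >= -1
Then branch requires 3*cnt + (1/4)*r >= 14; else branch requires (1/4)*r + 3*z >= -1.
Before the if: ((3*val >= m + 10 ==> z >= m - 3) ==> 3*cnt + (1/4)*r >= 14) && ((!(3*val >= m + 10 ==> z >= m - 3)) ==> (1/4)*r + 3*z >= -1)
Before m := m: ((3*val >= m + 10 ==> z >= m - 3) ==> 3*cnt + (1/4)*r >= 14) && ((!(3*val >= m + 10 ==> z >= m - 3)) ==> (1/4)*r + 3*z >= -1)
The weakest precondition is ((3*val >= m + 10 ==> z >= m - 3) ==> 3*cnt + (1/4)*r >= 14) && ((!(3*val >= m + 10 ==> z >= m - 3)) ==> (1/4)*r + 3*z >= -1).
Check whether ((3*val >= m + 10 ==> z >= m - 3) ==> 3*cnt + (1/4)*r >= 14) && ((!(3*val >= m + 10 ==> z >= m - 6)) ==> (1/4)*r + 3*z >= -1) implies it.
Countermodel: at the initial state cnt = 0, m = -1, r = 55, val = 3, z = -5, the precondition holds but the weakest precondition fails.
Answer: invalid


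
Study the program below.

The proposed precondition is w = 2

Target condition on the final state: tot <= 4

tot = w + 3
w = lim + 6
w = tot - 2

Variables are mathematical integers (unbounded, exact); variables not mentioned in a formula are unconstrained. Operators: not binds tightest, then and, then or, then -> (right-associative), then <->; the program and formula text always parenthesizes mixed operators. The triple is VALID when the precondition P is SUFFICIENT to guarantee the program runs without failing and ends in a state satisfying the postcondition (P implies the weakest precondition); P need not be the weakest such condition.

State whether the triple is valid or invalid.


Working backward. After the program, tot <= 4 must hold.
Before w := tot - 2: tot <= 4
Before w := lim + 6: tot <= 4
Before tot := w + 3: w <= 1
The weakest precondition is w <= 1.
Check whether w = 2 implies it.
Countermodel: at the initial state w = 2, the precondition holds but the weakest precondition fails.
Answer: invalid


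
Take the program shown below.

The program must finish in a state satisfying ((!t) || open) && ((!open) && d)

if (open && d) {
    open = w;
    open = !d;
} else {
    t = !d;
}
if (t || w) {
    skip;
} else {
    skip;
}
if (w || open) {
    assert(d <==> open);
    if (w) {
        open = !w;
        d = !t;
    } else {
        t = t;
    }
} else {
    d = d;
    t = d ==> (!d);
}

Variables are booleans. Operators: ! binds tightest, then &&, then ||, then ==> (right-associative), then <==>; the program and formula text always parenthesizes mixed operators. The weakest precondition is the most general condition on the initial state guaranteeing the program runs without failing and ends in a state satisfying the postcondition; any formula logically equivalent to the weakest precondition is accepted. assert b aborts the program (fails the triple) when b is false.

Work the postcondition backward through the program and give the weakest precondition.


Working backward. After the program, the postcondition ((!t) || open) && ((!open) && d) must hold; in canonical form it is ((!t) || open) && (!open) && d.
Then branch requires (d <==> open) && (w ==> (((!t) || (!w)) && w && (!t))) && ((!w) ==> (((!t) || open) && (!open) && d)); else branch requires ((!(d ==> (!d))) || open) && (!open) && d.
Before the if: ((w || open) ==> ((d <==> open) && (w ==> (((!t) || (!w)) && w && (!t))) && ((!w) ==> (((!t) || open) && (!open) && d)))) && ((!(w || open)) ==> (((!(d ==> (!d))) || open) && (!open) && d))
Then branch requires ((w || open) ==> ((d <==> open) && (w ==> (((!t) || (!w)) && w && (!t))) && ((!w) ==> (((!t) || open) && (!open) && d)))) && ((!(w || open)) ==> (((!(d ==> (!d))) || open) && (!open) && d)); else branch requires ((w || open) ==> ((d <==> open) && (w ==> (((!t) || (!w)) && w && (!t))) && ((!w) ==> (((!t) || open) && (!open) && d)))) && ((!(w || open)) ==> (((!(d ==> (!d))) || open) && (!open) && d)).
Before the if: ((t || w) ==> (((w || open) ==> ((d <==> open) && (w ==> (((!t) || (!w)) && w && (!t))) && ((!w) ==> (((!t) || open) && (!open) && d)))) && ((!(w || open)) ==> (((!(d ==> (!d))) || open) && (!open) && d)))) && ((!(t || w)) ==> (((w || open) ==> ((d <==> open) && (w ==> (((!t) || (!w)) && w && (!t))) && ((!w) ==> (((!t) || open) && (!open) && d)))) && ((!(w || open)) ==> (((!(d ==> (!d))) || open) && (!open) && d))))
Then branch requires ((t || w) ==> (((w || (!d)) ==> ((d <==> (!d)) && (w ==> (((!t) || (!w)) && w && (!t))) && ((!w) ==> (((!t) || (!d)) && d)))) && ((!(w || (!d))) ==> (((!(d ==> (!d))) || (!d)) && d)))) && ((!(t || w)) ==> (((w || (!d)) ==> ((d <==> (!d)) && (w ==> (((!t) || (!w)) && w && (!t))) && ((!w) ==> (((!t) || (!d)) && d)))) && ((!(w || (!d))) ==> (((!(d ==> (!d))) || (!d)) && d)))); else branch requires (((!d) || w) ==> (((w || open) ==> ((d <==> open) && (w ==> ((d || (!w)) && w && d)) && ((!w) ==> ((d || open) && (!open) && d)))) && ((!(w || open)) ==> (((!(d ==> (!d))) || open) && (!open) && d)))) && ((!((!d) || w)) ==> (((w || open) ==> ((d <==> open) && (w ==> ((d || (!w)) && w && d)) && ((!w) ==> ((d || open) && (!open) && d)))) && ((!(w || open)) ==> (((!(d ==> (!d))) || open) && (!open) && d)))).
Before the if: ((open && d) ==> (((t || w) ==> (((w || (!d)) ==> ((d <==> (!d)) && (w ==> (((!t) || (!w)) && w && (!t))) && ((!w) ==> (((!t) || (!d)) && d)))) && ((!(w || (!d))) ==> (((!(d ==> (!d))) || (!d)) && d)))) && ((!(t || w)) ==> (((w || (!d)) ==> ((d <==> (!d)) && (w ==> (((!t) || (!w)) && w && (!t))) && ((!w) ==> (((!t) || (!d)) && d)))) && ((!(w || (!d))) ==> (((!(d ==> (!d))) || (!d)) && d)))))) && ((!(open && d)) ==> ((((!d) || w) ==> (((w || open) ==> ((d <==> open) && (w ==> ((d || (!w)) && w && d)) && ((!w) ==> ((d || open) && (!open) && d)))) && ((!(w || open)) ==> (((!(d ==> (!d))) || open) && (!open) && d)))) && ((!((!d) || w)) ==> (((w || open) ==> ((d <==> open) && (w ==> ((d || (!w)) && w && d)) && ((!w) ==> ((d || open) && (!open) && d)))) && ((!(w || open)) ==> (((!(d ==> (!d))) || open) && (!open) && d))))))
Answer: WP = ((open && d) ==> (((t || w) ==> (((w || (!d)) ==> ((d <==> (!d)) && (w ==> (((!t) || (!w)) && w && (!t))) && ((!w) ==> (((!t) || (!d)) && d)))) && ((!(w || (!d))) ==> (((!(d ==> (!d))) || (!d)) && d)))) && ((!(t || w)) ==> (((w || (!d)) ==> ((d <==> (!d)) && (w ==> (((!t) || (!w)) && w && (!t))) && ((!w) ==> (((!t) || (!d)) && d)))) && ((!(w || (!d))) ==> (((!(d ==> (!d))) || (!d)) && d)))))) && ((!(open && d)) ==> ((((!d) || w) ==> (((w || open) ==> ((d <==> open) && (w ==> ((d || (!w)) && w && d)) && ((!w) ==> ((d || open) && (!open) && d)))) && ((!(w || open)) ==> (((!(d ==> (!d))) || open) && (!open) && d)))) && ((!((!d) || w)) ==> (((w || open) ==> ((d <==> open) && (w ==> ((d || (!w)) && w && d)) && ((!w) ==> ((d || open) && (!open) && d)))) && ((!(w || open)) ==> (((!(d ==> (!d))) || open) && (!open) && d))))))
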